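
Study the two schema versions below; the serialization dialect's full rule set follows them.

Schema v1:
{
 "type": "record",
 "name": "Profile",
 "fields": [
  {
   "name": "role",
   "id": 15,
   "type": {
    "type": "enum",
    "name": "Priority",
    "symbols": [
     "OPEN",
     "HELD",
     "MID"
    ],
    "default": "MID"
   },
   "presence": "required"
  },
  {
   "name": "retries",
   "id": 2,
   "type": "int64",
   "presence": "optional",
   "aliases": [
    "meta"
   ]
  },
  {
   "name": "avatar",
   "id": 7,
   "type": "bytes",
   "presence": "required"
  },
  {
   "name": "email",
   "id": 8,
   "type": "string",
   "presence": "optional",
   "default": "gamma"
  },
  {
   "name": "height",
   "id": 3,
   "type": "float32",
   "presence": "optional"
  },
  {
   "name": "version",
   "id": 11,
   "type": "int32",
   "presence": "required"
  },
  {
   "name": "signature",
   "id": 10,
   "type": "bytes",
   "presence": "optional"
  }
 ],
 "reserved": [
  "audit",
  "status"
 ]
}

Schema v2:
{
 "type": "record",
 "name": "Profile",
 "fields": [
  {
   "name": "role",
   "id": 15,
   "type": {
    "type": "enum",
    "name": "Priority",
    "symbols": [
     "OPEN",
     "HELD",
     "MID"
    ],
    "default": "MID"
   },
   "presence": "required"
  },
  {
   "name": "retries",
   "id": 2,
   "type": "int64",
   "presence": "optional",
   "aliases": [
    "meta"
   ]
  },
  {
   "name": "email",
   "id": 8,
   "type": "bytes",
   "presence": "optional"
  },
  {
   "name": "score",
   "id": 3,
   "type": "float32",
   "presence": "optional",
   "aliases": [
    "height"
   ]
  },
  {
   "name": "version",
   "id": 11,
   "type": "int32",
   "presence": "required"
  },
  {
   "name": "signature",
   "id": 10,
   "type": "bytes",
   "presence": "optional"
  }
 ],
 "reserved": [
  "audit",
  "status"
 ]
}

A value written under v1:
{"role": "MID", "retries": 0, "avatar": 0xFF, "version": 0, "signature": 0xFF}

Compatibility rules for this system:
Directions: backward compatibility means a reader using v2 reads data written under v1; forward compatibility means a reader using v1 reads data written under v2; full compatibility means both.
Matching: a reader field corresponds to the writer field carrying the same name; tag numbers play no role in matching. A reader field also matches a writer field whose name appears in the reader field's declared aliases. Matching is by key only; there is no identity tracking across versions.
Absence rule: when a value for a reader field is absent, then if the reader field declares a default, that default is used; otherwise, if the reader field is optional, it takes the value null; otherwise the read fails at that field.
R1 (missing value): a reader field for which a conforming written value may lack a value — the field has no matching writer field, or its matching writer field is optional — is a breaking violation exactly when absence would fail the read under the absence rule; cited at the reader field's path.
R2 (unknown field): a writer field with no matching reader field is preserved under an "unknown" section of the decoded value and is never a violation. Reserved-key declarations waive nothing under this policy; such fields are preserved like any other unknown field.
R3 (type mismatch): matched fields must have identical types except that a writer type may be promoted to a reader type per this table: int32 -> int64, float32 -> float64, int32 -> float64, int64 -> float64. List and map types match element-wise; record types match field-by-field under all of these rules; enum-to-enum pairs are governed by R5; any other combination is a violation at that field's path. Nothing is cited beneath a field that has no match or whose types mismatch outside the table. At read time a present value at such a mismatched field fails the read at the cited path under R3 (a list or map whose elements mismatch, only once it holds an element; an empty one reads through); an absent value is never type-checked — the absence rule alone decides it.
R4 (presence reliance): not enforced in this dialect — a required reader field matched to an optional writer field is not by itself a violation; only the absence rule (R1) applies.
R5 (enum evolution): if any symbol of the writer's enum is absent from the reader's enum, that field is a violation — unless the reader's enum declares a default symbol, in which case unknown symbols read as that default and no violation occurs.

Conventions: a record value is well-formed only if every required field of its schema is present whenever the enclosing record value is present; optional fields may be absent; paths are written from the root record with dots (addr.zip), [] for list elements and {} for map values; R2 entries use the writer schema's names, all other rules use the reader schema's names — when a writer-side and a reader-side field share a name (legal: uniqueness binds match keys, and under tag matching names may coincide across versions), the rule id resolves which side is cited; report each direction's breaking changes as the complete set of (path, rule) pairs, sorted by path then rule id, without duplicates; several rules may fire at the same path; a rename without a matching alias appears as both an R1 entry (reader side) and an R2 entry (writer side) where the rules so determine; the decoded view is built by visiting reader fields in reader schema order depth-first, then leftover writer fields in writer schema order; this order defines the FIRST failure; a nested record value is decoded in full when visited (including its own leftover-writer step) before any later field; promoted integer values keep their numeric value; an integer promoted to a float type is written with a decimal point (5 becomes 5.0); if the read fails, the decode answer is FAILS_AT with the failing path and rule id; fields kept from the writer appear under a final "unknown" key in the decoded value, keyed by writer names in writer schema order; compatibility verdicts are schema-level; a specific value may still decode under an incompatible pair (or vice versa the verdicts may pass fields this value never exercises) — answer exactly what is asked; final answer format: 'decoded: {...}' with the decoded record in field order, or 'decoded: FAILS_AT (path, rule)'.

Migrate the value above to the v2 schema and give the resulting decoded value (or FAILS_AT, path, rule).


the writer's type comes first in each Profile pair
decode (reader v2):
  role := "MID"
  retries := 0
  email := null (absent, optional -> null)
  score := null (absent, optional -> null)
  version := 0
  signature := 0xFF
  writer avatar: kept under "unknown"
  => decoded: {"role": "MID", "retries": 0, "email": null, "score": null, "version": 0, "signature": 0xFF, "unknown": {"avatar": 0xFF}}

decoded: {"role": "MID", "retries": 0, "email": null, "score": null, "version": 0, "signature": 0xFF, "unknown": {"avatar": 0xFF}}


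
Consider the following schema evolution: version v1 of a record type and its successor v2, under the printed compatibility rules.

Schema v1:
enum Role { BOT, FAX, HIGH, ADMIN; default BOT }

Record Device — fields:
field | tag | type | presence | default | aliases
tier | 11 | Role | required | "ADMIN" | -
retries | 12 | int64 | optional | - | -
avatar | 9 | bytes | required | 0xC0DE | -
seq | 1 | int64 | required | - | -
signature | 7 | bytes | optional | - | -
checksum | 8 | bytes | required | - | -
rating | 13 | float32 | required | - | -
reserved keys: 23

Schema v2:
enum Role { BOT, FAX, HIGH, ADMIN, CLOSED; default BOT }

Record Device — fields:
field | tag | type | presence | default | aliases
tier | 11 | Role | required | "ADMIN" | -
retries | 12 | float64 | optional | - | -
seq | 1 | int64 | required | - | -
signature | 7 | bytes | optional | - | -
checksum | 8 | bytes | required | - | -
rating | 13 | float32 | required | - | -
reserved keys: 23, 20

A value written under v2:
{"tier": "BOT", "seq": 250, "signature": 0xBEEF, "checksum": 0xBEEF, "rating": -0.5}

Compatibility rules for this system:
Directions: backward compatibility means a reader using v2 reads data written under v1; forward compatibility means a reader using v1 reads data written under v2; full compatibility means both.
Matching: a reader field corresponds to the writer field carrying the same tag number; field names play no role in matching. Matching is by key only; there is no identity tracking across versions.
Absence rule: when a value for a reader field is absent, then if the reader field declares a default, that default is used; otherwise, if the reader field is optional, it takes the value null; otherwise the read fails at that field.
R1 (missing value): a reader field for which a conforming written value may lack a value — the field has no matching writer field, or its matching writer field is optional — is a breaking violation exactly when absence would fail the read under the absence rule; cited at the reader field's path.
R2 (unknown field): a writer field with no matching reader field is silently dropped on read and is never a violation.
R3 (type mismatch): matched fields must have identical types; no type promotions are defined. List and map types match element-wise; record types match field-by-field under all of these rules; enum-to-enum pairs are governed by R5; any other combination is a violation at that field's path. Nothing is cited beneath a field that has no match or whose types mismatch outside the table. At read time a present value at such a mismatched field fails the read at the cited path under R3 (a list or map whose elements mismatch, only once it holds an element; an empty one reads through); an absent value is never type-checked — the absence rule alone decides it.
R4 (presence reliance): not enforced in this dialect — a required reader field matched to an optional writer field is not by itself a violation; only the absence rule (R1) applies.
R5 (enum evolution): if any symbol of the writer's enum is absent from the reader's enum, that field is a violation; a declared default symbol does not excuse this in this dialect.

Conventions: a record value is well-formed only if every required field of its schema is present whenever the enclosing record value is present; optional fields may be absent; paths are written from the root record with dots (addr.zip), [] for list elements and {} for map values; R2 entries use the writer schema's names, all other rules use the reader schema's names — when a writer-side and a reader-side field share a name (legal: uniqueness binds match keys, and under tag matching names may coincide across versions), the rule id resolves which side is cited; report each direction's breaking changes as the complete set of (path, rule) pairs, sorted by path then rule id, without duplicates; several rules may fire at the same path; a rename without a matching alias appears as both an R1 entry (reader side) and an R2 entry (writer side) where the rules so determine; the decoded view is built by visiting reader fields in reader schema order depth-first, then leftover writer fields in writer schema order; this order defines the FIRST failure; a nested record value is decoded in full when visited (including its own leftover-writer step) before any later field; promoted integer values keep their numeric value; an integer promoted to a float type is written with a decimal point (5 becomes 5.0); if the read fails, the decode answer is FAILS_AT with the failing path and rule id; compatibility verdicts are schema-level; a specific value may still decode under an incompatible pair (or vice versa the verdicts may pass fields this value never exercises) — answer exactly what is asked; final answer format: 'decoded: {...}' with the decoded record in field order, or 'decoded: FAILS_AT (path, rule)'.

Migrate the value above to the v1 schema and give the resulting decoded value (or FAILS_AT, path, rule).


each type pair in Device: writer, then reader
decoding the Device value with the v1 reader:
  tier := "BOT"
  retries := null (not supplied -> null)
  avatar := 0xC0DE (no value, default fills)
  seq := 250
  signature := 0xBEEF
  checksum := 0xBEEF
  rating := -0.5
  => decoded: {"tier": "BOT", "retries": null, "avatar": 0xC0DE, "seq": 250, "signature": 0xBEEF, "checksum": 0xBEEF, "rating": -0.5}
the other Device changes do not affect what is asked:
  enum Role (field tier in record Device): symbol CLOSED added -> matters for Device compatibility verdicts, not for this value's decode
  removed field avatar from record Device -> triggers nothing under the printed rules; the Device answer is the same either way
  field retries in record Device: type int64 changed to float64 -> matters for Device compatibility verdicts, not for this value's decode

decoded: {"tier": "BOT", "retries": null, "avatar": 0xC0DE, "seq": 250, "signature": 0xBEEF, "checksum": 0xBEEF, "rating": -0.5}


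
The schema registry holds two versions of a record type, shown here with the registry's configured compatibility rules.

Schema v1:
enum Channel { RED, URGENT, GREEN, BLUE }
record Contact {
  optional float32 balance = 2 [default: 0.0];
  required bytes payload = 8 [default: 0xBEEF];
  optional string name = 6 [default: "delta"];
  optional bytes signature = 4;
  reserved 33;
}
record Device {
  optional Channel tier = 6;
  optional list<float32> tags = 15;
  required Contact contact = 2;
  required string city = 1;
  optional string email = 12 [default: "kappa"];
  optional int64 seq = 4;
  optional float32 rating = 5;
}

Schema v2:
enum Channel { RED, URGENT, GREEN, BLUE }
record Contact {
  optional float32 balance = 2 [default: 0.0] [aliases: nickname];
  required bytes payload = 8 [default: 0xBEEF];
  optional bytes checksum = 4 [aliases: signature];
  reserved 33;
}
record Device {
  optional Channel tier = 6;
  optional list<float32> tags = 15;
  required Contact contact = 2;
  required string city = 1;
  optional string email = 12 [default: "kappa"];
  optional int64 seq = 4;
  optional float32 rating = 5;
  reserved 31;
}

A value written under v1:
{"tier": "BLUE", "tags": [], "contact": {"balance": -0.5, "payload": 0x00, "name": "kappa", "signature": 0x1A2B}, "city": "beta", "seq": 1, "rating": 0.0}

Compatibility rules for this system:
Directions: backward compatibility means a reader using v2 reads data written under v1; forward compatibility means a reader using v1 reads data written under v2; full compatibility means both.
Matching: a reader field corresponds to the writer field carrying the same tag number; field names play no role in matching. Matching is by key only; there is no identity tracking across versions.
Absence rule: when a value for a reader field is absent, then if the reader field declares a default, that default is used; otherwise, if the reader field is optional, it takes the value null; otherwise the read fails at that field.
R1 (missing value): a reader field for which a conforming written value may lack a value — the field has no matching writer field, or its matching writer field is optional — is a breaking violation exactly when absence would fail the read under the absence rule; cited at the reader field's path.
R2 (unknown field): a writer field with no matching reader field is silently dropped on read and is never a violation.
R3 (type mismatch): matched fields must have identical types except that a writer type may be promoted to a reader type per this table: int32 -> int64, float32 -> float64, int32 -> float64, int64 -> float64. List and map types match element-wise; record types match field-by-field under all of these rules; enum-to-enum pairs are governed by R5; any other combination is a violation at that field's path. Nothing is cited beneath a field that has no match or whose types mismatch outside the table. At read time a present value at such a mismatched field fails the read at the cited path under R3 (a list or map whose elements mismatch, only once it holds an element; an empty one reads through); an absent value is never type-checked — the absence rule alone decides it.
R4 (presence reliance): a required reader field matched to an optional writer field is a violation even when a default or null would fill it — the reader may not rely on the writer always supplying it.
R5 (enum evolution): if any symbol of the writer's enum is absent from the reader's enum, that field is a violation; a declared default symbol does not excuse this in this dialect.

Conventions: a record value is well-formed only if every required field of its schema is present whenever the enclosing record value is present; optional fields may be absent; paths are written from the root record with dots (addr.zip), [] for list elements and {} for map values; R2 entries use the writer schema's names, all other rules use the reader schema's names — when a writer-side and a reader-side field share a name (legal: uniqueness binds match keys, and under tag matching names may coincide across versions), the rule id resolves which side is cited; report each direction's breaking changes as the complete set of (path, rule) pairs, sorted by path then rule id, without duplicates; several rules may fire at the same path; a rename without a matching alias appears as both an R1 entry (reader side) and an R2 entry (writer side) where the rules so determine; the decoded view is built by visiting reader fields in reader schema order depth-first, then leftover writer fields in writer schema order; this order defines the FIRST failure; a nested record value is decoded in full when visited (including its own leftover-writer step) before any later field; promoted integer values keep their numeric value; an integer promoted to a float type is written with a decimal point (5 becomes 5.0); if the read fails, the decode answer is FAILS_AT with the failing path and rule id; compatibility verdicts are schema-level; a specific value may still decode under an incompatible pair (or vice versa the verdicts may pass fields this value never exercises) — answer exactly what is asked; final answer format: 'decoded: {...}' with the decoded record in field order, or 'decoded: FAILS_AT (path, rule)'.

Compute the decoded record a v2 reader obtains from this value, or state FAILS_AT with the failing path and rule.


the writer's type comes first in each Device pair
decode (reader v2):
  tier := "BLUE"
  tags := []
  contact.balance := -0.5
  contact.payload := 0x00
  contact.checksum := 0x1A2B (from writer signature)
  writer contact.name: unmatched, discarded
  city := "beta"
  email := "kappa" (no value, default fills)
  seq := 1
  rating := 0.0
  => decoded: {"tier": "BLUE", "tags": [], "contact": {"balance": -0.5, "payload": 0x00, "checksum": 0x1A2B}, "city": "beta", "email": "kappa", "seq": 1, "rating": 0.0}

decoded: {"tier": "BLUE", "tags": [], "contact": {"balance": -0.5, "payload": 0x00, "checksum": 0x1A2B}, "city": "beta", "email": "kappa", "seq": 1, "rating": 0.0}


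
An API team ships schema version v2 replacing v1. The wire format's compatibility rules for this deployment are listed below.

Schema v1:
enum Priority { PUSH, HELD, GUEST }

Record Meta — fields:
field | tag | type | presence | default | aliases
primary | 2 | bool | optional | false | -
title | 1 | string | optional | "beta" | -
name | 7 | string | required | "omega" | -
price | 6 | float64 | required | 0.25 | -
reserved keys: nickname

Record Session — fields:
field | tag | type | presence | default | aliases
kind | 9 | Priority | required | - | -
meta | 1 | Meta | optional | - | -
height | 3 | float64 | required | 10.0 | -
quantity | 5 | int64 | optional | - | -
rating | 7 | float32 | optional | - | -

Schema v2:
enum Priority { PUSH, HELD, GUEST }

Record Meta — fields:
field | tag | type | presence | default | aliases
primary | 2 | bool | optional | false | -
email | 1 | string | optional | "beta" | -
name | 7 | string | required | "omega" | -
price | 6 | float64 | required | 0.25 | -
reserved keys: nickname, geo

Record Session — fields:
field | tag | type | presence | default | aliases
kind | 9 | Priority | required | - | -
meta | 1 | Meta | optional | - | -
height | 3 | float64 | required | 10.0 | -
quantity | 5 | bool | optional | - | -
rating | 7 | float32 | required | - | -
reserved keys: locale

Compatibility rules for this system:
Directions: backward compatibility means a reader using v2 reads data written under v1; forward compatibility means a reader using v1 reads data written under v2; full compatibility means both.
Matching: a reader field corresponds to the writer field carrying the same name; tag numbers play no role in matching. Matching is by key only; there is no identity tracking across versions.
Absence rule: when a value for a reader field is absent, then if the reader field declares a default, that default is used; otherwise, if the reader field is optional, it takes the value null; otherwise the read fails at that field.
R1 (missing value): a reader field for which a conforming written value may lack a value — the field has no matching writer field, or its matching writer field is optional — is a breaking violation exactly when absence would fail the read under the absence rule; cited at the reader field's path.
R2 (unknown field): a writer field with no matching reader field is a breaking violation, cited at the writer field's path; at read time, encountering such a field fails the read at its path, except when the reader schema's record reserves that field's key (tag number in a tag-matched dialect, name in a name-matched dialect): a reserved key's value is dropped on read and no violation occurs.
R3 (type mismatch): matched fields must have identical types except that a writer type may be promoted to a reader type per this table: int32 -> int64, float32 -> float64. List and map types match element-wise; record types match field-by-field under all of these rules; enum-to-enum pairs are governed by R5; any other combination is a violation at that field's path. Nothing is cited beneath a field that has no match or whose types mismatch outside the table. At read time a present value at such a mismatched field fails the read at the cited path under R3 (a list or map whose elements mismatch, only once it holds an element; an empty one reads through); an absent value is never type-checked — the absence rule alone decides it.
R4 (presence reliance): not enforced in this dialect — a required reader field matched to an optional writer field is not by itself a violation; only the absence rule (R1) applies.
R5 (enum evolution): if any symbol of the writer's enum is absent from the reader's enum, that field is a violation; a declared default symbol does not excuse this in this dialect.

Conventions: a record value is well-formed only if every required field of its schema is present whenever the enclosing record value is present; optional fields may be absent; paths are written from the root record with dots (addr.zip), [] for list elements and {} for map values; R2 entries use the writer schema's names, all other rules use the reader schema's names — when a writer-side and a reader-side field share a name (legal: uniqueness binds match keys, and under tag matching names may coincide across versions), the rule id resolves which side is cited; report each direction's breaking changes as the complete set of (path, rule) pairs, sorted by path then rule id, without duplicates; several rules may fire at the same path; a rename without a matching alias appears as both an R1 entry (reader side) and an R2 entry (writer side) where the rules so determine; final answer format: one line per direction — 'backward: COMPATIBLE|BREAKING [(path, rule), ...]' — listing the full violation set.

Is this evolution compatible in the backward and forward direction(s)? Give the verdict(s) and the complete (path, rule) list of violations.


backward: BREAKING [(meta.title, R2), (quantity, R3), (rating, R1)]; forward: BREAKING [(meta.email, R2), (quantity, R3)]

each type pair in Session: writer, then reader
backward analysis of Session with v2 as reader and v1 as writer:
  kind: Priority -> Priority, writer required; from kind
  meta: Meta -> Meta, writer optional; from meta
  height: float64 -> float64, writer required; from height
  quantity: int64 -> bool, writer optional; from quantity
  rating: float32 -> float32, writer optional; from rating
  meta.primary: bool -> bool, writer optional; from meta.primary
  no writer field matches reader meta.email
  meta.name: string -> string, writer required; from meta.name
  meta.price: float64 -> float64, writer required; from meta.price
  meta.title (writer side), unknown to reader
  rule R2 violated at meta.title
  rule R3 violated at quantity
  rule R1 violated at rating
  => 3 violation(s): backward is BREAKING for Session
forward analysis of Session with v1 as reader and v2 as writer:
  kind: Priority -> Priority, writer required; from kind
  meta: Meta -> Meta, writer optional; from meta
  height: float64 -> float64, writer required; from height
  quantity: bool -> int64, writer optional; from quantity
  rating: float32 -> float32, writer required; from rating
  meta.primary: bool -> bool, writer optional; from meta.primary
  no writer field matches reader meta.title
  meta.name: string -> string, writer required; from meta.name
  meta.price: float64 -> float64, writer required; from meta.price
  meta.email (writer side), unknown to reader
  rule R2 violated at meta.email
  rule R3 violated at quantity
  => 2 violation(s): forward is BREAKING for Session


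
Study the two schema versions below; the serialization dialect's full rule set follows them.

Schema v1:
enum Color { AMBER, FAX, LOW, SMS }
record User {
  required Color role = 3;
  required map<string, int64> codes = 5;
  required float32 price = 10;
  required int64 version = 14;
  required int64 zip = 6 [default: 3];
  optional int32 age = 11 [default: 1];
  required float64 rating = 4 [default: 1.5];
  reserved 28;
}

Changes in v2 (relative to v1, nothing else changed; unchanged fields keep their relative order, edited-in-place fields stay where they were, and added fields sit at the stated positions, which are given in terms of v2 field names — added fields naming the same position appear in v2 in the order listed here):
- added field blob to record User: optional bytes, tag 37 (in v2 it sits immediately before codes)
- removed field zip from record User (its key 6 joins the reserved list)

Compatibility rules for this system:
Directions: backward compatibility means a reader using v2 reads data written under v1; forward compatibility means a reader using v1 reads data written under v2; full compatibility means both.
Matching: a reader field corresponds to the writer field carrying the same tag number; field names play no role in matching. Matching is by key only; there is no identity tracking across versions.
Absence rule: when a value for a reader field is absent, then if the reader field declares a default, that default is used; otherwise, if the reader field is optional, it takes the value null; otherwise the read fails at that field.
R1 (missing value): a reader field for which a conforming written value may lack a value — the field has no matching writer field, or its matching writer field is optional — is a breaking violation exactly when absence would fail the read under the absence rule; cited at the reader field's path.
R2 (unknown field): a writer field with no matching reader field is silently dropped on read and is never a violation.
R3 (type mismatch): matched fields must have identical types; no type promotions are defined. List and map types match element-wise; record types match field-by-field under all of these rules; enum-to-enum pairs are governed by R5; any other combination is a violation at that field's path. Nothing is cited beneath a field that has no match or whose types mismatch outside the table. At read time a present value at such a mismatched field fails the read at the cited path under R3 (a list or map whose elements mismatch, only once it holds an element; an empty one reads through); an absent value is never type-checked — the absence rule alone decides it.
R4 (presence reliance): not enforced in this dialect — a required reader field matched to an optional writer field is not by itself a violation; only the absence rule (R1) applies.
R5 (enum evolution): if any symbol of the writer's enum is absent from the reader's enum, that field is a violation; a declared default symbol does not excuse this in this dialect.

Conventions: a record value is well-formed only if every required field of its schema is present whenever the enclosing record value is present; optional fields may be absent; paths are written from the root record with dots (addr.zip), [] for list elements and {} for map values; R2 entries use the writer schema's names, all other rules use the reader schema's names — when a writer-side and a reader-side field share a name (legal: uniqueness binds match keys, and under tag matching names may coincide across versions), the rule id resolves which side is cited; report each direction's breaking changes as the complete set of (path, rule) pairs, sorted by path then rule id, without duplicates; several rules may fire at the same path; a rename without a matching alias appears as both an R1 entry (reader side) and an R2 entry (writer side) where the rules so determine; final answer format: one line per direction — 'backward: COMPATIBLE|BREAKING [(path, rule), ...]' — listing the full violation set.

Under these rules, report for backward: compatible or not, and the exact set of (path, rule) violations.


backward: COMPATIBLE []

arrows below run writer -> reader for User
backward on User — v2 reading data written by v1:
  Color -> Color, writer required: role aligns to role
  blob: no writer match
  map<string, int64> -> map<string, int64>, writer required: codes aligns to codes
  float32 -> float32, writer required: price aligns to price
  int64 -> int64, writer required: version aligns to version
  int32 -> int32, writer optional: age aligns to age
  float64 -> float64, writer required: rating aligns to rating
  leftover writer field: zip
  => backward verdict for User: COMPATIBLE, no violations
checking off the User differences that do not matter here:
  added field blob to record User: optional bytes, tag 37 (in v2 it sits immediately before codes) -> inert for the asked User verdict: nothing fires
  removed field zip from record User (its key 6 joins the reserved list) -> inert for the asked User verdict: nothing fires


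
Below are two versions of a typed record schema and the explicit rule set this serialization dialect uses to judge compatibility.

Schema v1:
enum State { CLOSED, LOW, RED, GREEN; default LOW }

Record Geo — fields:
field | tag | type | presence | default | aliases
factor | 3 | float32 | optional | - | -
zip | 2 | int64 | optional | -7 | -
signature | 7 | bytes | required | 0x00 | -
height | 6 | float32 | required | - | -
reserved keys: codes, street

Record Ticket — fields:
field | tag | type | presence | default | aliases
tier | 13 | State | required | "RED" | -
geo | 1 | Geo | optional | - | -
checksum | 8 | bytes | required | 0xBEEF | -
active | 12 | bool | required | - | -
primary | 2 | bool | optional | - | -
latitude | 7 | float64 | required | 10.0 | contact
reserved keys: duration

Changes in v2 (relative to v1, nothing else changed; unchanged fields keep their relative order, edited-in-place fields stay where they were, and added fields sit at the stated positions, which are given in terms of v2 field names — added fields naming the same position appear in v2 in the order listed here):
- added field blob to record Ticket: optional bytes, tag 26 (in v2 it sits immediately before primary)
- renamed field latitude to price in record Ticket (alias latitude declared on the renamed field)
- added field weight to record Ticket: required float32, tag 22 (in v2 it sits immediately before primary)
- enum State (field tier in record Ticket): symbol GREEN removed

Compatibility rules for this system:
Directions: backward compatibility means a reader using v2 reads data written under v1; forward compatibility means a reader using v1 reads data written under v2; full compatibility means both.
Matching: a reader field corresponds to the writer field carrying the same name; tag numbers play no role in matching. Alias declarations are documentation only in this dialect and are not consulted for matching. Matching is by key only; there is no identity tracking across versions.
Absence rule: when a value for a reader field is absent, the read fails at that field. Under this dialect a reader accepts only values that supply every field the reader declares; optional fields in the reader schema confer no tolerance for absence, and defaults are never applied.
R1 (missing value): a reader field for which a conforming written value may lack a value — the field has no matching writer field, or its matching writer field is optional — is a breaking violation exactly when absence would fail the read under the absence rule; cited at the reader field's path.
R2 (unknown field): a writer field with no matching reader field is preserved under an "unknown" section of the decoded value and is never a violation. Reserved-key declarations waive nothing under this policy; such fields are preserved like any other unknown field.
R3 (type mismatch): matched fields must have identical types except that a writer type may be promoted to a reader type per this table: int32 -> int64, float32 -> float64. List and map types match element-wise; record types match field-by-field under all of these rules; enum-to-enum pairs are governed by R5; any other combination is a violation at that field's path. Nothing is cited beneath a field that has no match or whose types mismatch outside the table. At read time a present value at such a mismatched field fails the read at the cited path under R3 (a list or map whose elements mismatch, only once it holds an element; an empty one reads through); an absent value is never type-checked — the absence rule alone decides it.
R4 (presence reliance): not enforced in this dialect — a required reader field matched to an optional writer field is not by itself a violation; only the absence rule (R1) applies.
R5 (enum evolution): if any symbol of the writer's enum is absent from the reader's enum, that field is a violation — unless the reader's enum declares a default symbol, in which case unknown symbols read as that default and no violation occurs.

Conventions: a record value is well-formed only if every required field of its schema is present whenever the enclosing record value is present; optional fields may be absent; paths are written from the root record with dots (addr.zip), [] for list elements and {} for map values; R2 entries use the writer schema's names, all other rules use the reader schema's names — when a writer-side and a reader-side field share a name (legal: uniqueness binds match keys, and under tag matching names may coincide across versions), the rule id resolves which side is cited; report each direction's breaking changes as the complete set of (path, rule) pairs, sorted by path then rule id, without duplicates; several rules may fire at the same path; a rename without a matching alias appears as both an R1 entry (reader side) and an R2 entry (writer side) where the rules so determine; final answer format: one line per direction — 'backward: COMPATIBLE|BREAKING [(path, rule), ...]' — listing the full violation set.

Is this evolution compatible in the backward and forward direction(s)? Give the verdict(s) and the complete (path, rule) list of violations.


each type pair in Ticket: writer, then reader
checking backward for Ticket: reader v2 against writer v1:
  writer required, State -> State: reader tier maps from writer tier
  writer optional, Geo -> Geo: reader geo maps from writer geo
  writer required, bytes -> bytes: reader checksum maps from writer checksum
  writer required, bool -> bool: reader active maps from writer active
  no writer field matches reader blob
  no writer field matches reader weight
  writer optional, bool -> bool: reader primary maps from writer primary
  no writer field matches reader price
  latitude (writer side), unknown to reader
  writer optional, float32 -> float32: reader geo.factor maps from writer geo.factor
  writer optional, int64 -> int64: reader geo.zip maps from writer geo.zip
  writer required, bytes -> bytes: reader geo.signature maps from writer geo.signature
  writer required, float32 -> float32: reader geo.height maps from writer geo.height
  rule R1 violated at blob
  rule R1 violated at geo
  rule R1 violated at geo.factor
  rule R1 violated at geo.zip
  rule R1 violated at price
  rule R1 violated at primary
  rule R1 violated at weight
  => backward verdict for Ticket: BREAKING, 7 violation(s)
checking forward for Ticket: reader v1 against writer v2:
  writer required, State -> State: reader tier maps from writer tier
  writer optional, Geo -> Geo: reader geo maps from writer geo
  writer required, bytes -> bytes: reader checksum maps from writer checksum
  writer required, bool -> bool: reader active maps from writer active
  writer optional, bool -> bool: reader primary maps from writer primary
  no writer field matches reader latitude
  blob (writer side), unknown to reader
  weight (writer side), unknown to reader
  price (writer side), unknown to reader
  writer optional, float32 -> float32: reader geo.factor maps from writer geo.factor
  writer optional, int64 -> int64: reader geo.zip maps from writer geo.zip
  writer required, bytes -> bytes: reader geo.signature maps from writer geo.signature
  writer required, float32 -> float32: reader geo.height maps from writer geo.height
  rule R1 violated at geo
  rule R1 violated at geo.factor
  rule R1 violated at geo.zip
  rule R1 violated at latitude
  rule R1 violated at primary
  => forward verdict for Ticket: BREAKING, 5 violation(s)

backward: BREAKING [(blob, R1), (geo, R1), (geo.factor, R1), (geo.zip, R1), (price, R1), (primary, R1), (weight, R1)]; forward: BREAKING [(geo, R1), (geo.factor, R1), (geo.zip, R1), (latitude, R1), (primary, R1)]


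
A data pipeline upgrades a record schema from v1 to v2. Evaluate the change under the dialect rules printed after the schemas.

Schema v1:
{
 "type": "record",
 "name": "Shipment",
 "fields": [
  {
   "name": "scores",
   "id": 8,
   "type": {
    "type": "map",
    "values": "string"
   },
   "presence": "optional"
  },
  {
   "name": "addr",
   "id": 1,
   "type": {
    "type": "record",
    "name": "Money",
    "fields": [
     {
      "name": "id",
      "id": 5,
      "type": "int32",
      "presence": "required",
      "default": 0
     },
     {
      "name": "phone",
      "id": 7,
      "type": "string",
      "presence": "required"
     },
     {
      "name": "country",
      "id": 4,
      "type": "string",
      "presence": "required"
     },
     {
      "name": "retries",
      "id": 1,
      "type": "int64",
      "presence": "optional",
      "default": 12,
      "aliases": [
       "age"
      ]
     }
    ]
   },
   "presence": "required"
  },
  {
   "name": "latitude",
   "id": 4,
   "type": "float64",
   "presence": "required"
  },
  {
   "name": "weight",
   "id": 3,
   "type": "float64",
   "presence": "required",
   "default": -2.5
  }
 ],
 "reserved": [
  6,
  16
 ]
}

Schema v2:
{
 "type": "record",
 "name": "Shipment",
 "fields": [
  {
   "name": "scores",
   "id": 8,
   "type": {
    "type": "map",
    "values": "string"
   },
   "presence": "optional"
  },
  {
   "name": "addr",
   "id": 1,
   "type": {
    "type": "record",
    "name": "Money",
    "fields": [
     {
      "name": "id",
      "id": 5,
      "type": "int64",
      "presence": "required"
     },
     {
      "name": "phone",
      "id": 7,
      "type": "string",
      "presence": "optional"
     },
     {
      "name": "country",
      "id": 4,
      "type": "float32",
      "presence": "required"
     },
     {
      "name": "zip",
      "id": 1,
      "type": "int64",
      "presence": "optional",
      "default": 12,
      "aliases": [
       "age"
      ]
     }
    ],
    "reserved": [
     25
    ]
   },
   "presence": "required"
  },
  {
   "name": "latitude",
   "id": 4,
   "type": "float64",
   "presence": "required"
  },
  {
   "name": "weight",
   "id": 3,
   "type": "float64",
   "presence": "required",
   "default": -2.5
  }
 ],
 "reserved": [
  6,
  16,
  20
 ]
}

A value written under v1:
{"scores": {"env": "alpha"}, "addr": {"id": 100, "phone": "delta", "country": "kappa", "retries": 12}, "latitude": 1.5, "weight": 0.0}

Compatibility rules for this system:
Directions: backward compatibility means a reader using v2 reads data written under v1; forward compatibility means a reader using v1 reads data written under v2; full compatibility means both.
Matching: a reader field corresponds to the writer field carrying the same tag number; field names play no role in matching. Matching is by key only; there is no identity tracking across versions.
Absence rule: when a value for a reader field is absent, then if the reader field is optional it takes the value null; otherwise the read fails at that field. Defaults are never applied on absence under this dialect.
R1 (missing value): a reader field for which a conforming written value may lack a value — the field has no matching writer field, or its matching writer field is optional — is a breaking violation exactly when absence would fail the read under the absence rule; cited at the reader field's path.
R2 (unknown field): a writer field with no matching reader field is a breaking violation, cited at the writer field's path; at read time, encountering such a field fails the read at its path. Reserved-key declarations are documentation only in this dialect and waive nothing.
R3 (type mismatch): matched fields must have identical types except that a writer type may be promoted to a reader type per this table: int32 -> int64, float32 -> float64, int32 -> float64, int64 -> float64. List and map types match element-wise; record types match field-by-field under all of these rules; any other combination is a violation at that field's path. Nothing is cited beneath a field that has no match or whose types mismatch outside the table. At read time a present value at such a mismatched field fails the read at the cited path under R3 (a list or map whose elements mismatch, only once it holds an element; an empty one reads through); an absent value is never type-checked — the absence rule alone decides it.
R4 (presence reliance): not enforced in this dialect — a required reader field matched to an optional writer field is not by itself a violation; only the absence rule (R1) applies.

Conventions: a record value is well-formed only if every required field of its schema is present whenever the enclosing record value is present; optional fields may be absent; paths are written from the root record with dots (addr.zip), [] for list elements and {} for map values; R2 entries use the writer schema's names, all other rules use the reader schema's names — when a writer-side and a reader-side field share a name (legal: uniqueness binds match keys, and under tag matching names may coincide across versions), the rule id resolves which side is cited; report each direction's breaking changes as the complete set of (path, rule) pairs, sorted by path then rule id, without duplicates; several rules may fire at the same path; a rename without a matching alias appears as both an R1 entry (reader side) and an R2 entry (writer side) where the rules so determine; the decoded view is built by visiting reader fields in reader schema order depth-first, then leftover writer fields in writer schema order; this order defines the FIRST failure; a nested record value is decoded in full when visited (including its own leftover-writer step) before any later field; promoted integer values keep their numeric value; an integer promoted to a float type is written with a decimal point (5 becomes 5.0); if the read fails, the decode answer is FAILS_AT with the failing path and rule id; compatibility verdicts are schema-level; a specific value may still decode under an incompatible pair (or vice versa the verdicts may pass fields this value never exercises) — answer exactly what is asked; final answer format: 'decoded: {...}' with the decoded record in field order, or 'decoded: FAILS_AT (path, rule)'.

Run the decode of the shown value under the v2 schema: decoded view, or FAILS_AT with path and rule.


each type pair in Shipment: writer, then reader
decoding the Shipment value with the v2 reader:
  scores := {"env": "alpha"}
  addr.id := 100 (int32 -> int64)
  addr.phone := "delta"
  read fails at addr.country under R3
  => FAILS_AT (addr.country, R3)
the rest of the Shipment diff is inert for this question:
  field phone in record Money: required changed to optional -> affects the rule determinations only; this particular Shipment value decodes identically
  field id in record Money: type int32 changed to int64 (its default is dropped) -> affects the rule determinations only; this particular Shipment value decodes identically
  renamed field retries to zip in record Money -> inert under this dialect — no rule fires on Shipment and the result does not move

decoded: FAILS_AT (addr.country, R3)
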